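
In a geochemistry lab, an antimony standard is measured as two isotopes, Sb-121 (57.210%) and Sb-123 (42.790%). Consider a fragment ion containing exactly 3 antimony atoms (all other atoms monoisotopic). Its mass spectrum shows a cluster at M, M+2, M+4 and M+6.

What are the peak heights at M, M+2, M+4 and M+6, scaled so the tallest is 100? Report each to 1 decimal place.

44.6 : 100.0 : 74.8 : 18.6

The 3 Sb atoms are independent, so intensities follow the terms of (0.57210 + 0.42790)^3.
P(M) = 0.57210^3 = 0.187247
P(M+2) = 3 × 0.57210^2 × 0.42790^1 = 0.420153
P(M+4) = 3 × 0.57210^1 × 0.42790^2 = 0.314252
P(M+6) = 0.42790^3 = 0.078348
The M+2 peak is largest (0.420153); scaling to 100 gives 44.6 : 100.0 : 74.8 : 18.6.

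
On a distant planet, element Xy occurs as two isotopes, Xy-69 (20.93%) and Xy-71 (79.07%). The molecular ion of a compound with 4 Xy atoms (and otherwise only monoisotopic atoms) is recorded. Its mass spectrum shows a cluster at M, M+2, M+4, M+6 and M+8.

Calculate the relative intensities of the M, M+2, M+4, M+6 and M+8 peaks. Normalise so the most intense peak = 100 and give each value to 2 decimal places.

0.46 : 7.01 : 39.71 : 100.00 : 94.45

Expanding (0.2093 + 0.7907)^4:
P(M) = 0.2093^4 = 0.001919
P(M+2) = 4 × 0.2093^3 × 0.7907^1 = 0.028999
P(M+4) = 6 × 0.2093^2 × 0.7907^2 = 0.164329
P(M+6) = 4 × 0.2093^1 × 0.7907^3 = 0.413870
P(M+8) = 0.7907^4 = 0.390883
The M+6 peak is largest (0.413870); scaling to 100 gives 0.46 : 7.01 : 39.71 : 100.00 : 94.45.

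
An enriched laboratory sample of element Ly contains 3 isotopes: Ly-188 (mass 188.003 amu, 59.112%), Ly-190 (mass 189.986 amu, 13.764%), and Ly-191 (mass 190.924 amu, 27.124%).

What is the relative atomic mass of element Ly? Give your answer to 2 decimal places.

Weight each isotope mass by its fractional abundance: 0.59112 × 188.003 + 0.13764 × 189.986 + 0.27124 × 190.924
= 111.1323 + 26.1497 + 51.7862 = 189.0682 amu

189.07 amu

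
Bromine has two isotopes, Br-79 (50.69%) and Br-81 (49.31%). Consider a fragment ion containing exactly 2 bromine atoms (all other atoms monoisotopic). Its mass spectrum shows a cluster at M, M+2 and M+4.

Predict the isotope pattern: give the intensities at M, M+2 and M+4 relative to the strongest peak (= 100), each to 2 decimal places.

The 2 Br atoms are independent, so intensities follow the terms of (0.5069 + 0.4931)^2.
P(M) = 0.5069^2 = 0.256948
P(M+2) = 2 × 0.5069^1 × 0.4931^1 = 0.499905
P(M+4) = 0.4931^2 = 0.243148
The M+2 peak is largest (0.499905); scaling to 100 gives 51.40 : 100.00 : 48.64.

51.40 : 100.00 : 48.64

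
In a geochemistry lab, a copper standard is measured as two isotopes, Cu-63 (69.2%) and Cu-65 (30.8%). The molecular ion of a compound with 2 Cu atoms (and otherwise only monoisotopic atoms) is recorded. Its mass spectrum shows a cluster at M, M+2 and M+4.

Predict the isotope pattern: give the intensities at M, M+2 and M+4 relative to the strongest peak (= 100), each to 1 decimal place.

Each Cu atom is independently Cu-63 (p = 0.692) or Cu-65 (q = 0.308); the cluster is the binomial expansion (p + q)^2.
P(M) = 0.692^2 = 0.478864
P(M+2) = 2 × 0.692^1 × 0.308^1 = 0.426272
P(M+4) = 0.308^2 = 0.094864
The M peak is largest (0.478864); scaling to 100 gives 100.0 : 89.0 : 19.8.

100.0 : 89.0 : 19.8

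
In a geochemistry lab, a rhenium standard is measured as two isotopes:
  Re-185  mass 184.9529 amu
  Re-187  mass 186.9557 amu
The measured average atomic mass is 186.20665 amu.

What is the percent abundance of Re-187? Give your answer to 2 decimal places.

62.60%

Let x be the fractional abundance of Re-185; then Re-187 has abundance 1 − x.
184.9529·x + 186.9557·(1 − x) = 186.20665
(184.9529 − 186.9557)·x = 186.20665 − 186.9557
x = -0.74905 / -2.0028 = 0.37400 → 37.40% Re-185, 62.60% Re-187.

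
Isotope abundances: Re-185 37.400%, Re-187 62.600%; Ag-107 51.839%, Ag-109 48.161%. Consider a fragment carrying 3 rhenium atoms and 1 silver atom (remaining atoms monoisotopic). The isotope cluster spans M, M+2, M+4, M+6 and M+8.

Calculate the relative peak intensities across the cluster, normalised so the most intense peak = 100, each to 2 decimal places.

7.65 : 45.53 : 100.00 : 95.62 : 33.33

Rhenium pattern (n=3): 0.05231362 : 0.26268713 : 0.43968487 : 0.24531438
Silver pattern (n=1): 0.51839 : 0.48161
Convolve the two distributions (both contribute in 2-u steps):
  M: 0.05231362×0.51839 = 0.027119
  M+2: 0.05231362×0.48161 + 0.26268713×0.51839 = 0.161369
  M+4: 0.26268713×0.48161 + 0.43968487×0.51839 = 0.354441
  M+6: 0.43968487×0.48161 + 0.24531438×0.51839 = 0.338925
  M+8: 0.24531438×0.48161 = 0.118146
Scale to base peak (0.354441) = 100: 7.65 : 45.53 : 100.00 : 95.62 : 33.33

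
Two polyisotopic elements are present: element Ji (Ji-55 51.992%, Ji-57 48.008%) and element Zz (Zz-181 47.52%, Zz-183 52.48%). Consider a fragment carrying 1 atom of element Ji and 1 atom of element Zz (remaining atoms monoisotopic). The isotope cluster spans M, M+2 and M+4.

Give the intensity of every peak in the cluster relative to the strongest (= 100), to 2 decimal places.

49.32 : 100.00 : 50.29

Element Ji pattern (n=1): 0.51992 : 0.48008
Element Zz pattern (n=1): 0.4752 : 0.5248
Convolve the two distributions (both contribute in 2-u steps):
  M: 0.51992×0.4752 = 0.247066
  M+2: 0.51992×0.5248 + 0.48008×0.4752 = 0.500988
  M+4: 0.48008×0.5248 = 0.251946
Scale to base peak (0.500988) = 100: 49.32 : 100.00 : 50.29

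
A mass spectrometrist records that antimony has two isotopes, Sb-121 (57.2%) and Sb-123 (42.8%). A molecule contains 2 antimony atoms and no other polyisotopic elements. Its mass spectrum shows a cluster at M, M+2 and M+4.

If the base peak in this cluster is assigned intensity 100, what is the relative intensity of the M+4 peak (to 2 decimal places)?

Binomial terms of (0.572 + 0.428)^2: M 0.3272, M+2 0.4896, M+4 0.1832 → M+2 is the base peak.
P(M+2) = C(2,1) × 0.572^1 × 0.428^1 = 2 × 0.5720 × 0.4280 = 0.489632 (base)
P(M+4) = C(2,2) × 0.572^0 × 0.428^2 = 1 × 1.0000 × 0.183184 = 0.183184
Relative intensity = 0.183184 / 0.489632 × 100 = 37.41

37.41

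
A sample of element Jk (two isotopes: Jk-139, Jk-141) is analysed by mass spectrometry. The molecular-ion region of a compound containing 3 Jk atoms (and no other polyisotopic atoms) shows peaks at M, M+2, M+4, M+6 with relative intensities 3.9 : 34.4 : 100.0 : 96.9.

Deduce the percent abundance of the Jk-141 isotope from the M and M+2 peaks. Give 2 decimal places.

If p is the fraction of Jk that is Jk-139, then I(M+2)/I(M) = [C(3,1)·p^2·(1−p)] / p^3 = 3·(1−p)/p = 34.4/3.9 = 8.8205
(1−p)/p = 8.8205/3 = 2.9402  ⇒  p = 1/(1 + 2.9402) = 0.2538
Jk-139: 25.38%, Jk-141: 74.62%.

74.62%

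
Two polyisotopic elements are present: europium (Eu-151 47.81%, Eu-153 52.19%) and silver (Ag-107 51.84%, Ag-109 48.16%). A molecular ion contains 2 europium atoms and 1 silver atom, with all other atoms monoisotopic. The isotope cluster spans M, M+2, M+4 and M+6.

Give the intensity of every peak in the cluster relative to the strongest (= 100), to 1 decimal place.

31.1 : 96.7 : 100.0 : 34.4

Europium pattern (n=2): 0.22857961 : 0.49904078 : 0.27237961
Silver pattern (n=1): 0.5184 : 0.4816
Convolve the two distributions (both contribute in 2-u steps):
  M: 0.22857961×0.5184 = 0.118496
  M+2: 0.22857961×0.4816 + 0.49904078×0.5184 = 0.368787
  M+4: 0.49904078×0.4816 + 0.27237961×0.5184 = 0.381540
  M+6: 0.27237961×0.4816 = 0.131178
Scale to base peak (0.381540) = 100: 31.1 : 96.7 : 100.0 : 34.4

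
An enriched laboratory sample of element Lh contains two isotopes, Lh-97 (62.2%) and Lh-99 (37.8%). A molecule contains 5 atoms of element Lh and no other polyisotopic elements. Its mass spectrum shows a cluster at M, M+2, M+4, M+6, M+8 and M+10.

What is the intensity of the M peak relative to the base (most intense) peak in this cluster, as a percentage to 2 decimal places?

27.08%

Term probabilities: M 0.0931, M+2 0.2829, M+4 0.3438, M+6 0.2090, M+8 0.0635, M+10 0.0077. Base peak = M+4.
P(M+4) = C(5,2) × 0.622^3 × 0.378^2 = 10 × 0.24064185 × 0.142884 = 0.343839 (base)
P(M) = C(5,0) × 0.622^5 × 0.378^0 = 1 × 0.09310048 × 1.0000 = 0.093100
Relative intensity = 0.093100 / 0.343839 × 100 = 27.08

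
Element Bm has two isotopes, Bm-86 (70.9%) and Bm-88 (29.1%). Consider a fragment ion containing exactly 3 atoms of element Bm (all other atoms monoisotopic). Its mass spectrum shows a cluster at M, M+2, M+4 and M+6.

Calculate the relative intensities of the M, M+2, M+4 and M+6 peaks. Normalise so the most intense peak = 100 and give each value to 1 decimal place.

81.2 : 100.0 : 41.0 : 5.6

Each Bm atom is independently Bm-86 (p = 0.709) or Bm-88 (q = 0.291); the cluster is the binomial expansion (p + q)^3.
P(M) = 0.709^3 = 0.356401
P(M+2) = 3 × 0.709^2 × 0.291^1 = 0.438841
P(M+4) = 3 × 0.709^1 × 0.291^2 = 0.180116
P(M+6) = 0.291^3 = 0.024642
The M+2 peak is largest (0.438841); scaling to 100 gives 81.2 : 100.0 : 41.0 : 5.6.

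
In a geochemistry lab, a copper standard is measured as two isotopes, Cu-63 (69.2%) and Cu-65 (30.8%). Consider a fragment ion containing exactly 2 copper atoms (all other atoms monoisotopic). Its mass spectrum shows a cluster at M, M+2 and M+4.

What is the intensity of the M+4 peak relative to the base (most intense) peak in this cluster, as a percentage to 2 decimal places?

Term probabilities: M 0.4789, M+2 0.4263, M+4 0.0949. Base peak = M.
P(M) = C(2,0) × 0.692^2 × 0.308^0 = 1 × 0.478864 × 1.0000 = 0.478864 (base)
P(M+4) = C(2,2) × 0.692^0 × 0.308^2 = 1 × 1.0000 × 0.094864 = 0.094864
Relative intensity = 0.094864 / 0.478864 × 100 = 19.81

19.81%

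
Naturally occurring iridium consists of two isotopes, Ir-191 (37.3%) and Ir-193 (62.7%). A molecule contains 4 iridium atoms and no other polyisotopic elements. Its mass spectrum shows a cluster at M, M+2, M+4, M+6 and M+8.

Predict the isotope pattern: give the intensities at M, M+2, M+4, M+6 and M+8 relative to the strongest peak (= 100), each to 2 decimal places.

Each Ir atom is independently Ir-191 (p = 0.373) or Ir-193 (q = 0.627); the cluster is the binomial expansion (p + q)^4.
P(M) = 0.373^4 = 0.019357
P(M+2) = 4 × 0.373^3 × 0.627^1 = 0.130153
P(M+4) = 6 × 0.373^2 × 0.627^2 = 0.328174
P(M+6) = 4 × 0.373^1 × 0.627^3 = 0.367766
P(M+8) = 0.627^4 = 0.154550
The M+6 peak is largest (0.367766); scaling to 100 gives 5.26 : 35.39 : 89.23 : 100.00 : 42.02.

5.26 : 35.39 : 89.23 : 100.00 : 42.02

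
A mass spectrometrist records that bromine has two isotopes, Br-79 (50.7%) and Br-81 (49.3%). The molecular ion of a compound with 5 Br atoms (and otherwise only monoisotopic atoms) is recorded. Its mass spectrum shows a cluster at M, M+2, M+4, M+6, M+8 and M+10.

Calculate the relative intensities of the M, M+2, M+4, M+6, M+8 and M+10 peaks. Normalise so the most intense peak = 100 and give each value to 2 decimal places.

10.58 : 51.42 : 100.00 : 97.24 : 47.28 : 9.19

Expanding (0.507 + 0.493)^5:
P(M) = 0.507^5 = 0.033500
P(M+2) = 5 × 0.507^4 × 0.493^1 = 0.162873
P(M+4) = 10 × 0.507^3 × 0.493^2 = 0.316751
P(M+6) = 10 × 0.507^2 × 0.493^3 = 0.308004
P(M+8) = 5 × 0.507^1 × 0.493^4 = 0.149750
P(M+10) = 0.493^5 = 0.029123
The M+4 peak is largest (0.316751); scaling to 100 gives 10.58 : 51.42 : 100.00 : 97.24 : 47.28 : 9.19.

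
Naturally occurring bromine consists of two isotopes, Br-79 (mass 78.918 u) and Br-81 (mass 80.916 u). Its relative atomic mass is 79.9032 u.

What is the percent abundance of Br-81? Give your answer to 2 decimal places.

Writing the weighted mean with unknown fraction x of Br-79:
78.918·x + 80.916·(1 − x) = 79.9032
(78.918 − 80.916)·x = 79.9032 − 80.916
x = -1.0128 / -1.998 = 0.50691 → 50.69% Br-79, 49.31% Br-81.

49.31%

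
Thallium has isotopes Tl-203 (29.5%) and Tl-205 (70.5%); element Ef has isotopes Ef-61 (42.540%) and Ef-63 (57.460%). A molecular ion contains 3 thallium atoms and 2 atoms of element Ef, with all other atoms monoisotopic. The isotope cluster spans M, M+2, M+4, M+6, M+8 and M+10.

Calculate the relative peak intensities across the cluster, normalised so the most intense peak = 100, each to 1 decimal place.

1.4 : 13.5 : 52.5 : 100.0 : 93.3 : 34.1

Thallium pattern (n=3): 0.02567237 : 0.18405787 : 0.43986713 : 0.35040263
Element Ef pattern (n=2): 0.18096516 : 0.48886968 : 0.33016516
Convolve the two distributions (both contribute in 2-u steps):
  M: 0.02567237×0.18096516 = 0.004646
  M+2: 0.02567237×0.48886968 + 0.18405787×0.18096516 = 0.045859
  M+4: 0.02567237×0.33016516 + 0.18405787×0.48886968 + 0.43986713×0.18096516 = 0.178057
  M+6: 0.18405787×0.33016516 + 0.43986713×0.48886968 + 0.35040263×0.18096516 = 0.339218
  M+8: 0.43986713×0.33016516 + 0.35040263×0.48886968 = 0.316530
  M+10: 0.35040263×0.33016516 = 0.115691
Scale to base peak (0.339218) = 100: 1.4 : 13.5 : 52.5 : 100.0 : 93.3 : 34.1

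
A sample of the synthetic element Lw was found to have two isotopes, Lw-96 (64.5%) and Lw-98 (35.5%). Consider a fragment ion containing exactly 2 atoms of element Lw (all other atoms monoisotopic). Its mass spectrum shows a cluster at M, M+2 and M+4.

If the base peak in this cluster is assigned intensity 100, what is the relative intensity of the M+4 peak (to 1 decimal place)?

Term probabilities: M 0.4160, M+2 0.4579, M+4 0.1260. Base peak = M+2.
P(M+2) = C(2,1) × 0.645^1 × 0.355^1 = 2 × 0.6450 × 0.3550 = 0.457950 (base)
P(M+4) = C(2,2) × 0.645^0 × 0.355^2 = 1 × 1.0000 × 0.126025 = 0.126025
Relative intensity = 0.126025 / 0.457950 × 100 = 27.5

27.5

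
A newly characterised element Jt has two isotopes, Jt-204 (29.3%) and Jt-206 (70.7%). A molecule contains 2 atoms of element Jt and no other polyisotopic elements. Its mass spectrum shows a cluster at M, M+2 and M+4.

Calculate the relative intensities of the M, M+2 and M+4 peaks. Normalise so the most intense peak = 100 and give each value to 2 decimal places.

17.17 : 82.89 : 100.00

Expanding (0.293 + 0.707)^2:
P(M) = 0.293^2 = 0.085849
P(M+2) = 2 × 0.293^1 × 0.707^1 = 0.414302
P(M+4) = 0.707^2 = 0.499849
The M+4 peak is largest (0.499849); scaling to 100 gives 17.17 : 82.89 : 100.00.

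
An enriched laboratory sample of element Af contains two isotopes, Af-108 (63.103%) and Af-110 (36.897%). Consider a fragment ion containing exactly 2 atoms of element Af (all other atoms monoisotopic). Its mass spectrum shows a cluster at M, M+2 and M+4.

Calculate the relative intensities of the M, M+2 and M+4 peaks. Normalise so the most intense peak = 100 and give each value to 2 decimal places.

85.51 : 100.00 : 29.24

The 2 Af atoms are independent, so intensities follow the terms of (0.63103 + 0.36897)^2.
P(M) = 0.63103^2 = 0.398199
P(M+2) = 2 × 0.63103^1 × 0.36897^1 = 0.465662
P(M+4) = 0.36897^2 = 0.136139
The M+2 peak is largest (0.465662); scaling to 100 gives 85.51 : 100.00 : 29.24.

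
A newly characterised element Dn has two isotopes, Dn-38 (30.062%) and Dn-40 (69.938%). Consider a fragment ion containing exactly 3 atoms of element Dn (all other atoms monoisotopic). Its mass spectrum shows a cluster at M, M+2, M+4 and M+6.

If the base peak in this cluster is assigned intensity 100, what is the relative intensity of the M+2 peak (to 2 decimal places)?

42.98

Term probabilities: M 0.0272, M+2 0.1896, M+4 0.4411, M+6 0.3421. Base peak = M+4.
P(M+4) = C(3,2) × 0.30062^1 × 0.69938^2 = 3 × 0.30062 × 0.48913238 = 0.441129 (base)
P(M+2) = C(3,1) × 0.30062^2 × 0.69938^1 = 3 × 0.09037238 × 0.69938 = 0.189614
Relative intensity = 0.189614 / 0.441129 × 100 = 42.98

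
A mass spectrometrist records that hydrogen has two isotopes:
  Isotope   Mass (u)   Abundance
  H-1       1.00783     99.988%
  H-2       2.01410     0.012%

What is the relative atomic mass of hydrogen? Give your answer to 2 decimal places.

The abundance-weighted mean is 0.99988 × 1.00783 + 0.00012 × 2.01410
= 1.007709 + 0.000242 = 1.007951 u

1.01 u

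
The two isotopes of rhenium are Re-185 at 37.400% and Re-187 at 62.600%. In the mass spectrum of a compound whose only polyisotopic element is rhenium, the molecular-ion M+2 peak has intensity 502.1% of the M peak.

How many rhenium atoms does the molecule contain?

For n independent Re atoms, I(M+2)/I(M) = n · (abundance Re-187) / (abundance Re-185) = n · 0.62600/0.37400.
n = 5.021 × 0.37400/0.62600 = 3.00 ≈ 3

3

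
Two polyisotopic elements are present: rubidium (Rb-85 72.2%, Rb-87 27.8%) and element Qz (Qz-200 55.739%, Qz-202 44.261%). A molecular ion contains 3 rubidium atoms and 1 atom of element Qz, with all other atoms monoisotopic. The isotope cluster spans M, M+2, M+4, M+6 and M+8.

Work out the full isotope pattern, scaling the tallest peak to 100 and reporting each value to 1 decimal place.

Rubidium pattern (n=3): 0.37636705 : 0.43475086 : 0.16739714 : 0.02148495
Element Qz pattern (n=1): 0.55739 : 0.44261
Convolve the two distributions (both contribute in 2-u steps):
  M: 0.37636705×0.55739 = 0.209783
  M+2: 0.37636705×0.44261 + 0.43475086×0.55739 = 0.408910
  M+4: 0.43475086×0.44261 + 0.16739714×0.55739 = 0.285731
  M+6: 0.16739714×0.44261 + 0.02148495×0.55739 = 0.086067
  M+8: 0.02148495×0.44261 = 0.009509
Scale to base peak (0.408910) = 100: 51.3 : 100.0 : 69.9 : 21.0 : 2.3

51.3 : 100.0 : 69.9 : 21.0 : 2.3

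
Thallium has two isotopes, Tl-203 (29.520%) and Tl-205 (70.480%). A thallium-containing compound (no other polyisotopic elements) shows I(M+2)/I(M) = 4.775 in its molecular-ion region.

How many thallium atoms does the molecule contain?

2

With n Tl atoms, P(M+2)/P(M) = C(n,1)·p^(n−1)q / p^n = n·q/p = n · 0.70480/0.29520.
n = 4.775 × 0.29520/0.70480 = 2.00 ≈ 2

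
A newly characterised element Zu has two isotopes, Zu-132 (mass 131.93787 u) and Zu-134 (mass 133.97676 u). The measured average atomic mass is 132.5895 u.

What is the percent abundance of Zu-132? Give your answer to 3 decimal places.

With x = fraction of Zu-132 (so Zu-134 is 1 − x):
131.93787·x + 133.97676·(1 − x) = 132.5895
(131.93787 − 133.97676)·x = 132.5895 − 133.97676
x = -1.38726 / -2.03889 = 0.68040 → 68.040% Zu-132, 31.960% Zu-134.

68.040%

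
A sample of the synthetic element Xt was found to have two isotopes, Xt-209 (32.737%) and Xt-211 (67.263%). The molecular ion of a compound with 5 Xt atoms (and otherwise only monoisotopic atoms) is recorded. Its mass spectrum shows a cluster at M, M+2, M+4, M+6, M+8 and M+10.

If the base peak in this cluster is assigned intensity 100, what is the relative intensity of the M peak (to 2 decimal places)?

(0.32737 + 0.67263)^5 gives M 0.0038, M+2 0.0386, M+4 0.1587, M+6 0.3261, M+8 0.3351, M+10 0.1377; the largest is M+8.
P(M+8) = C(5,4) × 0.32737^1 × 0.67263^4 = 5 × 0.32737 × 0.20469392 = 0.335053 (base)
P(M) = C(5,0) × 0.32737^5 × 0.67263^0 = 1 × 0.00376006 × 1.0000 = 0.003760
Relative intensity = 0.003760 / 0.335053 × 100 = 1.12

1.12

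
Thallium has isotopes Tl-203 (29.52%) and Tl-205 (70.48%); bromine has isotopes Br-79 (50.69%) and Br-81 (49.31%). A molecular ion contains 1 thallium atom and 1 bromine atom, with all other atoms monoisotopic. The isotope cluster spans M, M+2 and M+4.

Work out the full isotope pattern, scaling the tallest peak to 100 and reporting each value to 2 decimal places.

29.76 : 100.00 : 69.12

Thallium pattern (n=1): 0.2952 : 0.7048
Bromine pattern (n=1): 0.5069 : 0.4931
Convolve the two distributions (both contribute in 2-u steps):
  M: 0.2952×0.5069 = 0.149637
  M+2: 0.2952×0.4931 + 0.7048×0.5069 = 0.502826
  M+4: 0.7048×0.4931 = 0.347537
Scale to base peak (0.502826) = 100: 29.76 : 100.00 : 69.12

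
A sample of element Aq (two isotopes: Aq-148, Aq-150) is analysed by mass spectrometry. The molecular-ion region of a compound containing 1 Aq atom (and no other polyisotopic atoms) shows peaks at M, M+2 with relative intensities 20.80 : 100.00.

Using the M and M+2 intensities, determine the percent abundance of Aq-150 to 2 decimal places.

Write p for the Aq-148 fraction. I(M+2)/I(M) = [C(1,1)·p^0·(1−p)] / p^1 = 1·(1−p)/p = 100.00/20.80 = 4.8077
(1−p)/p = 4.8077/1 = 4.8077  ⇒  p = 1/(1 + 4.8077) = 0.1722
Aq-148: 17.22%, Aq-150: 82.78%.

82.78%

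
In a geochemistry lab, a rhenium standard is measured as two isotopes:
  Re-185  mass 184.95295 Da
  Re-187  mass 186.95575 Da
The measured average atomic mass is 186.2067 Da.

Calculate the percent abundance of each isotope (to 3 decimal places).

Re-185: 37.400%, Re-187: 62.600%

Writing the weighted mean with unknown fraction x of Re-185:
184.95295·x + 186.95575·(1 − x) = 186.2067
(184.95295 − 186.95575)·x = 186.2067 − 186.95575
x = -0.74905 / -2.00280 = 0.37400 → 37.400% Re-185, 62.600% Re-187.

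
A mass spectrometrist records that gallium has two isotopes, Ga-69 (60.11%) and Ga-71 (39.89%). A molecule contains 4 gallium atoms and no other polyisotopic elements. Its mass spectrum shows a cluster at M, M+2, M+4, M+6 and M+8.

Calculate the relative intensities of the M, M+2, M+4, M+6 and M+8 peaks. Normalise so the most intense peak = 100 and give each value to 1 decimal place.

The 4 Ga atoms are independent, so intensities follow the terms of (0.6011 + 0.3989)^4.
P(M) = 0.6011^4 = 0.130553
P(M+2) = 4 × 0.6011^3 × 0.3989^1 = 0.346549
P(M+4) = 6 × 0.6011^2 × 0.3989^2 = 0.344963
P(M+6) = 4 × 0.6011^1 × 0.3989^3 = 0.152616
P(M+8) = 0.3989^4 = 0.025320
The M+2 peak is largest (0.346549); scaling to 100 gives 37.7 : 100.0 : 99.5 : 44.0 : 7.3.

37.7 : 100.0 : 99.5 : 44.0 : 7.3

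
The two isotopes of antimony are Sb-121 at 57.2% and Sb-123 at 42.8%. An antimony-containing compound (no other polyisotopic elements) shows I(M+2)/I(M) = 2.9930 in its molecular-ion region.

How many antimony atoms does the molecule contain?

4

The M+2/M ratio from n Sb atoms is n · q/p = n · 0.428/0.572.
n = 2.9930 × 0.572/0.428 = 4.00 ≈ 4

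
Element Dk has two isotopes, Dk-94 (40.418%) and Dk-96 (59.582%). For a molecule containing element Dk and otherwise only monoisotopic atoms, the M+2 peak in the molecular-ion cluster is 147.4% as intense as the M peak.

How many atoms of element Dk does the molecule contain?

For n independent Dk atoms, I(M+2)/I(M) = n · (abundance Dk-96) / (abundance Dk-94) = n · 0.59582/0.40418.
n = 1.474 × 0.40418/0.59582 = 1.00 ≈ 1

1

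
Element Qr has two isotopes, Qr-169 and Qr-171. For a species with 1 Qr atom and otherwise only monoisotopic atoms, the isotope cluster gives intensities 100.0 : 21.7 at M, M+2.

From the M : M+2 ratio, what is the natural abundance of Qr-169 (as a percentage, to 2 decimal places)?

82.17%

Let p = fractional abundance of Qr-169. I(M+2)/I(M) = [C(1,1)·p^0·(1−p)] / p^1 = 1·(1−p)/p = 21.7/100.0 = 0.2170
(1−p)/p = 0.2170/1 = 0.2170  ⇒  p = 1/(1 + 0.2170) = 0.8217
Qr-169: 82.17%, Qr-171: 17.83%.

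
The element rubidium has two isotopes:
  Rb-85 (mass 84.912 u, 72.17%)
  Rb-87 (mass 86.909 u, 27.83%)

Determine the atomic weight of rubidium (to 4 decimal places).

Average mass = Σ (abundance × isotope mass) = 0.7217 × 84.912 + 0.2783 × 86.909
= 61.28099 + 24.18677 = 85.46776 u

85.4678 u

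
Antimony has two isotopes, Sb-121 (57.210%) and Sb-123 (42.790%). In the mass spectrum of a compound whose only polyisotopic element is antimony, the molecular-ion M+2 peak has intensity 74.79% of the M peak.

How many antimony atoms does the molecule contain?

With n Sb atoms, P(M+2)/P(M) = C(n,1)·p^(n−1)q / p^n = n·q/p = n · 0.42790/0.57210.
n = 0.7479 × 0.57210/0.42790 = 1.00 ≈ 1

1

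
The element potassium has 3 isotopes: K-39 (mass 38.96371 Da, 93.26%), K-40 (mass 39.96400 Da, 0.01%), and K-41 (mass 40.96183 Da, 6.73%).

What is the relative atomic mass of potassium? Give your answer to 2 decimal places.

The abundance-weighted mean is 0.9326 × 38.96371 + 0.0001 × 39.96400 + 0.0673 × 40.96183
= 36.337556 + 0.003996 + 2.756731 = 39.098283 Da

39.10 Da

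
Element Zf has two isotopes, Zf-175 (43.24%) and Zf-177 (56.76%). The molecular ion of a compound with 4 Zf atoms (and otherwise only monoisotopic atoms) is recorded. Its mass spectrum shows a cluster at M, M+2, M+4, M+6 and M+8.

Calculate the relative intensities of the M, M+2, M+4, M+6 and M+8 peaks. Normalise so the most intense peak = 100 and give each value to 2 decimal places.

The 4 Zf atoms are independent, so intensities follow the terms of (0.4324 + 0.5676)^4.
P(M) = 0.4324^4 = 0.034958
P(M+2) = 4 × 0.4324^3 × 0.5676^1 = 0.183552
P(M+4) = 6 × 0.4324^2 × 0.5676^2 = 0.361416
P(M+6) = 4 × 0.4324^1 × 0.5676^3 = 0.316281
P(M+8) = 0.5676^4 = 0.103793
The M+4 peak is largest (0.361416); scaling to 100 gives 9.67 : 50.79 : 100.00 : 87.51 : 28.72.

9.67 : 50.79 : 100.00 : 87.51 : 28.72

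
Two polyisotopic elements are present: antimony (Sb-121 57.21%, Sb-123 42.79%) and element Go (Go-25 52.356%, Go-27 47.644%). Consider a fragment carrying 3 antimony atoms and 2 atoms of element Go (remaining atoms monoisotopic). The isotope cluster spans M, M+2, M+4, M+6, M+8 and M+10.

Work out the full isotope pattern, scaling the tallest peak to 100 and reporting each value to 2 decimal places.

15.17 : 61.67 : 100.00 : 80.89 : 32.64 : 5.26

Antimony pattern (n=3): 0.18724742 : 0.42015297 : 0.3142518 : 0.07834781
Element Go pattern (n=2): 0.27411507 : 0.49888985 : 0.22699507
Convolve the two distributions (both contribute in 2-u steps):
  M: 0.18724742×0.27411507 = 0.051327
  M+2: 0.18724742×0.49888985 + 0.42015297×0.27411507 = 0.208586
  M+4: 0.18724742×0.22699507 + 0.42015297×0.49888985 + 0.3142518×0.27411507 = 0.338255
  M+6: 0.42015297×0.22699507 + 0.3142518×0.49888985 + 0.07834781×0.27411507 = 0.273626
  M+8: 0.3142518×0.22699507 + 0.07834781×0.49888985 = 0.110421
  M+10: 0.07834781×0.22699507 = 0.017785
Scale to base peak (0.338255) = 100: 15.17 : 61.67 : 100.00 : 80.89 : 32.64 : 5.26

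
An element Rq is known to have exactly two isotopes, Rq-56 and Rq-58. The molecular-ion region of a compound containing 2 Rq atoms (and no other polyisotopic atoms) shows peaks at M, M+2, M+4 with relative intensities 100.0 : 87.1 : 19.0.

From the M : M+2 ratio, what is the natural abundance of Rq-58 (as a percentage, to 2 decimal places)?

30.34%

Write p for the Rq-56 fraction. I(M+2)/I(M) = [C(2,1)·p^1·(1−p)] / p^2 = 2·(1−p)/p = 87.1/100.0 = 0.8710
(1−p)/p = 0.8710/2 = 0.4355  ⇒  p = 1/(1 + 0.4355) = 0.6966
Rq-56: 69.66%, Rq-58: 30.34%.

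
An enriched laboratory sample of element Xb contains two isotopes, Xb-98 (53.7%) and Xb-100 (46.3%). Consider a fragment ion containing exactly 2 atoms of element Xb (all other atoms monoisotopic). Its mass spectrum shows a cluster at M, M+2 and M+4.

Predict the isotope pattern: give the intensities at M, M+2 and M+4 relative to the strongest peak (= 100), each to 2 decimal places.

Expanding (0.537 + 0.463)^2:
P(M) = 0.537^2 = 0.288369
P(M+2) = 2 × 0.537^1 × 0.463^1 = 0.497262
P(M+4) = 0.463^2 = 0.214369
The M+2 peak is largest (0.497262); scaling to 100 gives 57.99 : 100.00 : 43.11.

57.99 : 100.00 : 43.11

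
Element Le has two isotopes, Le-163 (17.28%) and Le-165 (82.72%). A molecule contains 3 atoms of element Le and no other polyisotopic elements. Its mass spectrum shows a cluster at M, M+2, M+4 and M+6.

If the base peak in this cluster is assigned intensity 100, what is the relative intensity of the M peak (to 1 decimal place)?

0.9

(0.1728 + 0.8272)^3 gives M 0.0052, M+2 0.0741, M+4 0.3547, M+6 0.5660; the largest is M+6.
P(M+6) = C(3,3) × 0.1728^0 × 0.8272^3 = 1 × 1.0000 × 0.56601974 = 0.566020 (base)
P(M) = C(3,0) × 0.1728^3 × 0.8272^0 = 1 × 0.00515978 × 1.0000 = 0.005160
Relative intensity = 0.005160 / 0.566020 × 100 = 0.9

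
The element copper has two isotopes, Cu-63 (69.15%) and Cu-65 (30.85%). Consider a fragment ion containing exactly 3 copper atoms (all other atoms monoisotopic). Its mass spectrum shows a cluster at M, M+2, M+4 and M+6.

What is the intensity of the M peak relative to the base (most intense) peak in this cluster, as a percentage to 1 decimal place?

Term probabilities: M 0.3307, M+2 0.4425, M+4 0.1974, M+6 0.0294. Base peak = M+2.
P(M+2) = C(3,1) × 0.6915^2 × 0.3085^1 = 3 × 0.47817225 × 0.3085 = 0.442548 (base)
P(M) = C(3,0) × 0.6915^3 × 0.3085^0 = 1 × 0.33065611 × 1.0000 = 0.330656
Relative intensity = 0.330656 / 0.442548 × 100 = 74.7

74.7%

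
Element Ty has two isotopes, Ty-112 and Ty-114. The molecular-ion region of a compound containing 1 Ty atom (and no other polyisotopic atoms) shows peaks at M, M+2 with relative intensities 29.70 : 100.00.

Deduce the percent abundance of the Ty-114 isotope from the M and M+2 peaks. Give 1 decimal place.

77.1%

If p is the fraction of Ty that is Ty-112, then I(M+2)/I(M) = [C(1,1)·p^0·(1−p)] / p^1 = 1·(1−p)/p = 100.00/29.70 = 3.3670
(1−p)/p = 3.3670/1 = 3.3670  ⇒  p = 1/(1 + 3.3670) = 0.2290
Ty-112: 22.9%, Ty-114: 77.1%.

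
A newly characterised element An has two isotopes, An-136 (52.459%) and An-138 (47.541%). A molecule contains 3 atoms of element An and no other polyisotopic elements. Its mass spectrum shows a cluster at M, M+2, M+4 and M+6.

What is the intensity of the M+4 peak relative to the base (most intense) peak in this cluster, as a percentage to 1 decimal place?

90.6%

(0.52459 + 0.47541)^3 gives M 0.1444, M+2 0.3925, M+4 0.3557, M+6 0.1074; the largest is M+2.
P(M+2) = C(3,1) × 0.52459^2 × 0.47541^1 = 3 × 0.27519467 × 0.47541 = 0.392491 (base)
P(M+4) = C(3,2) × 0.52459^1 × 0.47541^2 = 3 × 0.52459 × 0.22601467 = 0.355695
Relative intensity = 0.355695 / 0.392491 × 100 = 90.6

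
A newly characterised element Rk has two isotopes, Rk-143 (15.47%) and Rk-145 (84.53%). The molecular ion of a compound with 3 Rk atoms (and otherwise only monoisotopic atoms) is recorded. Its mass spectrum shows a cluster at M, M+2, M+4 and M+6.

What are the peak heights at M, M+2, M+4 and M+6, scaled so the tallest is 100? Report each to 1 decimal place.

The 3 Rk atoms are independent, so intensities follow the terms of (0.1547 + 0.8453)^3.
P(M) = 0.1547^3 = 0.003702
P(M+2) = 3 × 0.1547^2 × 0.8453^1 = 0.060689
P(M+4) = 3 × 0.1547^1 × 0.8453^2 = 0.331614
P(M+6) = 0.8453^3 = 0.603994
The M+6 peak is largest (0.603994); scaling to 100 gives 0.6 : 10.0 : 54.9 : 100.0.

0.6 : 10.0 : 54.9 : 100.0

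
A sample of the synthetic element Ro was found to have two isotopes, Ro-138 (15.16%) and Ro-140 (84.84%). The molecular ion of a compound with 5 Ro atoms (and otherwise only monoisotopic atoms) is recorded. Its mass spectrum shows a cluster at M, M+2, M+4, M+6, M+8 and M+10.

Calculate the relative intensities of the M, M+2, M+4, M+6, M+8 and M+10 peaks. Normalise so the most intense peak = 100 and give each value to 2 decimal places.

Each Ro atom is independently Ro-138 (p = 0.1516) or Ro-140 (q = 0.8484); the cluster is the binomial expansion (p + q)^5.
P(M) = 0.1516^5 = 0.000080
P(M+2) = 5 × 0.1516^4 × 0.8484^1 = 0.002241
P(M+4) = 10 × 0.1516^3 × 0.8484^2 = 0.025078
P(M+6) = 10 × 0.1516^2 × 0.8484^3 = 0.140346
P(M+8) = 5 × 0.1516^1 × 0.8484^4 = 0.392710
P(M+10) = 0.8484^5 = 0.439545
The M+10 peak is largest (0.439545); scaling to 100 gives 0.02 : 0.51 : 5.71 : 31.93 : 89.34 : 100.00.

0.02 : 0.51 : 5.71 : 31.93 : 89.34 : 100.00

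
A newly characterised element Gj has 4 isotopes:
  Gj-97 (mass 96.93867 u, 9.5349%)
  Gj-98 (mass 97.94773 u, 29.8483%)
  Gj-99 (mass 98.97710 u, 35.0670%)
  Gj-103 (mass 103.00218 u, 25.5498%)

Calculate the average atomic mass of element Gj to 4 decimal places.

99.5039 u

Weight each isotope mass by its fractional abundance: 0.095349 × 96.93867 + 0.298483 × 97.94773 + 0.350670 × 98.97710 + 0.255498 × 103.00218
= 9.243005 + 29.235732 + 34.708300 + 26.316851 = 99.503888 u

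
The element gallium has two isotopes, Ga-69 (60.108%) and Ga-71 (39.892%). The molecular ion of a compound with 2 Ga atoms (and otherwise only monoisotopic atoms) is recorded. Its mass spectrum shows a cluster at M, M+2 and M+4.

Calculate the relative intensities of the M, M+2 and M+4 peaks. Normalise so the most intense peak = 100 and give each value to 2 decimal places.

75.34 : 100.00 : 33.18

Expanding (0.60108 + 0.39892)^2:
P(M) = 0.60108^2 = 0.361297
P(M+2) = 2 × 0.60108^1 × 0.39892^1 = 0.479566
P(M+4) = 0.39892^2 = 0.159137
The M+2 peak is largest (0.479566); scaling to 100 gives 75.34 : 100.00 : 33.18.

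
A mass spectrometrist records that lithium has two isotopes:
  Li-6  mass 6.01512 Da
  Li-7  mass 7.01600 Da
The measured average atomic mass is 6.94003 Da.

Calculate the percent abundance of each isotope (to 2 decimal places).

Let x be the fractional abundance of Li-6; then Li-7 has abundance 1 − x.
6.01512·x + 7.01600·(1 − x) = 6.94003
(6.01512 − 7.01600)·x = 6.94003 − 7.01600
x = -0.07597 / -1.00088 = 0.07590 → 7.59% Li-6, 92.41% Li-7.

Li-6: 7.59%, Li-7: 92.41%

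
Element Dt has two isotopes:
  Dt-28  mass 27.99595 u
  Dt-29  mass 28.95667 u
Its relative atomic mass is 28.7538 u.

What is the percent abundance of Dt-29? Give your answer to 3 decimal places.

78.884%

Let x be the fractional abundance of Dt-28; then Dt-29 has abundance 1 − x.
27.99595·x + 28.95667·(1 − x) = 28.7538
(27.99595 − 28.95667)·x = 28.7538 − 28.95667
x = -0.20287 / -0.96072 = 0.21116 → 21.116% Dt-28, 78.884% Dt-29.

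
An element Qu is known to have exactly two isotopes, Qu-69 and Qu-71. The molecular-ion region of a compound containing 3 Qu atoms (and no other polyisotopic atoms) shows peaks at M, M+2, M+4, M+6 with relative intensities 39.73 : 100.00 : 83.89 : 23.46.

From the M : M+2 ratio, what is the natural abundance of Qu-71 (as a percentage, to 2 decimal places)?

45.62%

If p is the fraction of Qu that is Qu-69, then I(M+2)/I(M) = [C(3,1)·p^2·(1−p)] / p^3 = 3·(1−p)/p = 100.00/39.73 = 2.5170
(1−p)/p = 2.5170/3 = 0.8390  ⇒  p = 1/(1 + 0.8390) = 0.5438
Qu-69: 54.38%, Qu-71: 45.62%.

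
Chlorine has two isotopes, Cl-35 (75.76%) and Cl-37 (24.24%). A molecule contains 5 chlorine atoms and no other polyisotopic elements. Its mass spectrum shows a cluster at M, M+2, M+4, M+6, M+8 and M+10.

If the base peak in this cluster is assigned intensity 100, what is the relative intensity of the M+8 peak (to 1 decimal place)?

3.3

Term probabilities: M 0.2496, M+2 0.3993, M+4 0.2555, M+6 0.0817, M+8 0.0131, M+10 0.0008. Base peak = M+2.
P(M+2) = C(5,1) × 0.7576^4 × 0.2424^1 = 5 × 0.32942751 × 0.2424 = 0.399266 (base)
P(M+8) = C(5,4) × 0.7576^1 × 0.2424^4 = 5 × 0.7576 × 0.00345247 = 0.013078
Relative intensity = 0.013078 / 0.399266 × 100 = 3.3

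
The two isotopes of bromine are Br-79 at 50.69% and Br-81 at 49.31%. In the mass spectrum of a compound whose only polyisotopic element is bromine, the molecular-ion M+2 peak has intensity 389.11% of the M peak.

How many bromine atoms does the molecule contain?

The M+2/M ratio from n Br atoms is n · q/p = n · 0.4931/0.5069.
n = 3.8911 × 0.5069/0.4931 = 4.00 ≈ 4

4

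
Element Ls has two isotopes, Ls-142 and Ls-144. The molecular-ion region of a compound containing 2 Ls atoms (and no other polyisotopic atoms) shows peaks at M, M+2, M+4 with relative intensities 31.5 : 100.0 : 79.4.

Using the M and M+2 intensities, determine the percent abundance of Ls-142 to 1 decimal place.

38.7%

If p is the fraction of Ls that is Ls-142, then I(M+2)/I(M) = [C(2,1)·p^1·(1−p)] / p^2 = 2·(1−p)/p = 100.0/31.5 = 3.1746
(1−p)/p = 3.1746/2 = 1.5873  ⇒  p = 1/(1 + 1.5873) = 0.3865
Ls-142: 38.7%, Ls-144: 61.3%.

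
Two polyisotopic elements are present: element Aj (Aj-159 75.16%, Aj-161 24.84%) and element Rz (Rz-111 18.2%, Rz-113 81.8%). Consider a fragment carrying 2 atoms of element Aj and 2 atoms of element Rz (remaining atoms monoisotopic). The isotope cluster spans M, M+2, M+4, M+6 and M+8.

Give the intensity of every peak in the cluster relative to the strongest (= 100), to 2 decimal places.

3.81 : 36.76 : 100.00 : 54.60 : 8.41

Element Aj pattern (n=2): 0.56490256 : 0.37339488 : 0.06170256
Element Rz pattern (n=2): 0.033124 : 0.297752 : 0.669124
Convolve the two distributions (both contribute in 2-u steps):
  M: 0.56490256×0.033124 = 0.018712
  M+2: 0.56490256×0.297752 + 0.37339488×0.033124 = 0.180569
  M+4: 0.56490256×0.669124 + 0.37339488×0.297752 + 0.06170256×0.033124 = 0.491213
  M+6: 0.37339488×0.669124 + 0.06170256×0.297752 = 0.268220
  M+8: 0.06170256×0.669124 = 0.041287
Scale to base peak (0.491213) = 100: 3.81 : 36.76 : 100.00 : 54.60 : 8.41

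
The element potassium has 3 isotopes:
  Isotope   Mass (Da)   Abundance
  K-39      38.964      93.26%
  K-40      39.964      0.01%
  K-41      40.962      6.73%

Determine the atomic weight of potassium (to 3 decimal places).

39.099 Da

The abundance-weighted mean is 0.9326 × 38.964 + 0.0001 × 39.964 + 0.0673 × 40.962
= 36.3378 + 0.0040 + 2.7567 = 39.0985 Da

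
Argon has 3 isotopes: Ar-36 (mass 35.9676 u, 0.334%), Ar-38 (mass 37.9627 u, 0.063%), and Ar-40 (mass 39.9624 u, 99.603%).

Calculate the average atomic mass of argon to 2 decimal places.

39.95 u

Weight each isotope mass by its fractional abundance: 0.00334 × 35.9676 + 0.00063 × 37.9627 + 0.99603 × 39.9624
= 0.12013 + 0.02392 + 39.80375 = 39.94780 u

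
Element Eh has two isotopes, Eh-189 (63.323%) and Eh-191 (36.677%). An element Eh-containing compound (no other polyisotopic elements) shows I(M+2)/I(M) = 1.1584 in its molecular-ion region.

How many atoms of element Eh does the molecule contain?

The M+2/M ratio from n Eh atoms is n · q/p = n · 0.36677/0.63323.
n = 1.1584 × 0.63323/0.36677 = 2.00 ≈ 2

2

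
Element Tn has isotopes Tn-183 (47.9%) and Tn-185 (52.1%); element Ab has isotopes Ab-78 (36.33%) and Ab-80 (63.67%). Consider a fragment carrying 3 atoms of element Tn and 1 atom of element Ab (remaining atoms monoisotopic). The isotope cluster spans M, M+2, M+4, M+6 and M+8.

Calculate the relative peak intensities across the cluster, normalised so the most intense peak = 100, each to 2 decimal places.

10.79 : 54.12 : 100.00 : 81.00 : 24.33

Element Tn pattern (n=3): 0.10990224 : 0.35861628 : 0.39006072 : 0.14142076
Element Ab pattern (n=1): 0.3633 : 0.6367
Convolve the two distributions (both contribute in 2-u steps):
  M: 0.10990224×0.3633 = 0.039927
  M+2: 0.10990224×0.6367 + 0.35861628×0.3633 = 0.200260
  M+4: 0.35861628×0.6367 + 0.39006072×0.3633 = 0.370040
  M+6: 0.39006072×0.6367 + 0.14142076×0.3633 = 0.299730
  M+8: 0.14142076×0.6367 = 0.090043
Scale to base peak (0.370040) = 100: 10.79 : 54.12 : 100.00 : 81.00 : 24.33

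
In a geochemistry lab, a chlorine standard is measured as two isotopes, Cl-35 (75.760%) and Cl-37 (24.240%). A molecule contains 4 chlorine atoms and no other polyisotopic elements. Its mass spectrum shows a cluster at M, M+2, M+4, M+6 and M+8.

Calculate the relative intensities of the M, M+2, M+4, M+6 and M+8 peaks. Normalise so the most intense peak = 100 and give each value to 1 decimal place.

78.1 : 100.0 : 48.0 : 10.2 : 0.8

The 4 Cl atoms are independent, so intensities follow the terms of (0.75760 + 0.24240)^4.
P(M) = 0.75760^4 = 0.329428
P(M+2) = 4 × 0.75760^3 × 0.24240^1 = 0.421612
P(M+4) = 6 × 0.75760^2 × 0.24240^2 = 0.202347
P(M+6) = 4 × 0.75760^1 × 0.24240^3 = 0.043162
P(M+8) = 0.24240^4 = 0.003452
The M+2 peak is largest (0.421612); scaling to 100 gives 78.1 : 100.0 : 48.0 : 10.2 : 0.8.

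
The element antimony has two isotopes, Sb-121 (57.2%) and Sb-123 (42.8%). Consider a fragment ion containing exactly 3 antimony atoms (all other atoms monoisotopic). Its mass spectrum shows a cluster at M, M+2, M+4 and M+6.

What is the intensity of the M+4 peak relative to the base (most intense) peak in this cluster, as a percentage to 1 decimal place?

(0.572 + 0.428)^3 gives M 0.1871, M+2 0.4201, M+4 0.3143, M+6 0.0784; the largest is M+2.
P(M+2) = C(3,1) × 0.572^2 × 0.428^1 = 3 × 0.327184 × 0.4280 = 0.420104 (base)
P(M+4) = C(3,2) × 0.572^1 × 0.428^2 = 3 × 0.5720 × 0.183184 = 0.314344
Relative intensity = 0.314344 / 0.420104 × 100 = 74.8

74.8%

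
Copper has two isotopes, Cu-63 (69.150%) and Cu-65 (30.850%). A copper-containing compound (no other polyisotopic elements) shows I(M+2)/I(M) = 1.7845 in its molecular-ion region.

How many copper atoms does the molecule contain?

The M+2/M ratio from n Cu atoms is n · q/p = n · 0.30850/0.69150.
n = 1.7845 × 0.69150/0.30850 = 4.00 ≈ 4

4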